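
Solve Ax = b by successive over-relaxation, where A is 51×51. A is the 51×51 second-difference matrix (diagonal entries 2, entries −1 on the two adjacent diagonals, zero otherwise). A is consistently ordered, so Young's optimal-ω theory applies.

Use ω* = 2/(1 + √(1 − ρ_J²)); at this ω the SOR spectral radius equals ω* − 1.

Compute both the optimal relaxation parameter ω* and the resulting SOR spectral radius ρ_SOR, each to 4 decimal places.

B_J for the 51×51 system has eigenvalues cos(kπ/52); ρ_J = cos(π/52) = 0.9982.
√(1−ρ_J²) simplifies to sin(π/52) = 0.06038.
Then 2/(1+√(1−ρ_J²)) = 2/(1+0.06038); ω* = 2/1.06038 = 1.8861.
ρ_SOR = ω* − 1 ≈ 0.8861.

ω* = 1.8861, ρ_SOR = 0.8861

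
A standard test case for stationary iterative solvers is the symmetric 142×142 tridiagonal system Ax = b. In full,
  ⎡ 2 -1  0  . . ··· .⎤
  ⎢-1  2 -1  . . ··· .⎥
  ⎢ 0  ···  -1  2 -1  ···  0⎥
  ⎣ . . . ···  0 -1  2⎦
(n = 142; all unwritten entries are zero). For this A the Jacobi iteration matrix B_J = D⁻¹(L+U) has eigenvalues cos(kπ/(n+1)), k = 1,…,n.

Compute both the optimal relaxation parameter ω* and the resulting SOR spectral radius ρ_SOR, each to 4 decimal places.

ω* = 1.9570, ρ_SOR = 0.9570

n=142: λ(B_J) = 1 − λ(A)/2 = cos(kπ/143); k=1 gives ρ_J = 0.9998.
√(1−ρ_J²) simplifies to sin(π/143) = 0.02197.
So ω* = 2/1.02197 = 1.9570 (Young).
ρ(B_{ω*}) = ω*−1 = 0.9570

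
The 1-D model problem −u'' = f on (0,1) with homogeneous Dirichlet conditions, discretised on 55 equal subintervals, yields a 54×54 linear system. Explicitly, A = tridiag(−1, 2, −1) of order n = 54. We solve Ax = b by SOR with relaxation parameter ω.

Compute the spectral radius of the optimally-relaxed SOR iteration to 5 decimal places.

ρ_SOR = 0.89199

½·tridiag(1,0,1) at n=54: λ_k = cos(kπ/55); max |λ| at k=1 ⇒ ρ_J = cos(π/55) ≈ 0.99837.
root = sin(π/55) = 0.057089  (since 1−cos² = sin²).
Young: ω* = 2/(1+√(1−ρ_J²)) = 2/(1+0.057089) = 2/1.057089 = 1.89199.
ρ_SOR = ω* − 1 ≈ 0.89199.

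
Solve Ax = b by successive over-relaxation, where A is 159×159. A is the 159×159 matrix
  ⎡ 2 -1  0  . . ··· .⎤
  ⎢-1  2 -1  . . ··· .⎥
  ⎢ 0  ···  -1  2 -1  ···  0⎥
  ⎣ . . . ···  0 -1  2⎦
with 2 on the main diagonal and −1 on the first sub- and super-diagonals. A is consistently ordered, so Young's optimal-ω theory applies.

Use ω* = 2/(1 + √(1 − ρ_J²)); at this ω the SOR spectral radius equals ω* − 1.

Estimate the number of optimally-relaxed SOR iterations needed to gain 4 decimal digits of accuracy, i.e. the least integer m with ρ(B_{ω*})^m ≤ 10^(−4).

m = 235

B_J for the 159×159 system has eigenvalues cos(kπ/160); ρ_J = cos(π/160) = 0.9998072.
1 − cos²(π/160) = sin²(π/160) ⇒ √(1−ρ_J²) = sin(π/160) = 0.0196337.
Then 2/(1+√(1−ρ_J²)) = 2/(1+0.0196337); ω* = 2/1.0196337 = 1.9614887.
and ρ(B_{ω*}) = 1.9614887 − 1 = 0.9614887.
(0.9614887)^m ≤ 10^{−4}  ⇒  m·ln(0.9614887) ≤ −4·ln10  ⇒  m ≥ 234.524  ⇒  m = 235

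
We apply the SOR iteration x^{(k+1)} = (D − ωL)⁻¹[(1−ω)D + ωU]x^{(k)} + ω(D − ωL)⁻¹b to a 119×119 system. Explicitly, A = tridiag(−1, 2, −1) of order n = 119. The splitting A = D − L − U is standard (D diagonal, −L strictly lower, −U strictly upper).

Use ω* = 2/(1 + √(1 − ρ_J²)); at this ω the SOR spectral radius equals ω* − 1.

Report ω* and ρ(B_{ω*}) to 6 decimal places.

ω* = 1.948982, ρ_SOR = 0.948982

ρ_J = max_k |cos(kπ/120)| = cos(π/120) = 0.999657
√(1−ρ_J²) simplifies to sin(π/120) = 0.0261769.
Young: ω* = 2/(1+√(1−ρ_J²)) = 2/(1+0.0261769) = 2/1.0261769 = 1.948982.
Hence ρ(B_{ω*}) = 1.948982 − 1 = 0.948982.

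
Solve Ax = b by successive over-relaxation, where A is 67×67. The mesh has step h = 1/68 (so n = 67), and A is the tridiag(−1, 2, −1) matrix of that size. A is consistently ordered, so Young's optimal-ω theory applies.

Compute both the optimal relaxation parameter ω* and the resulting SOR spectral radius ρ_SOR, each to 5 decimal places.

ω* = 1.91171, ρ_SOR = 0.91171

With n=67, ρ(Jacobi) = cos(π/68) = 0.99893.
1 − cos²(π/68) = sin²(π/68) ⇒ √(1−ρ_J²) = sin(π/68) = 0.046183.
Young: ω* = 2/(1+√(1−ρ_J²)) = 2/(1+0.046183) = 2/1.046183 = 1.91171.
Hence ρ(B_{ω*}) = 1.91171 − 1 = 0.91171.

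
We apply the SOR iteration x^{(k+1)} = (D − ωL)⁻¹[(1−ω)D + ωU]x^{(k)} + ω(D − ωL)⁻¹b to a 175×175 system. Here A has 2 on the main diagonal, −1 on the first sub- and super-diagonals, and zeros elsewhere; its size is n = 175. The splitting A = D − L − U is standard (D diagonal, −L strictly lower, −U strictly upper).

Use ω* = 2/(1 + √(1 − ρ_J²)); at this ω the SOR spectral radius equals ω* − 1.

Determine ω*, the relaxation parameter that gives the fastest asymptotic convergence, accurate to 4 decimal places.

B_J for the 175×175 system has eigenvalues cos(kπ/176); ρ_J = cos(π/176) = 0.9998.
1 − cos²(π/176) = sin²(π/176) ⇒ √(1−ρ_J²) = sin(π/176) = 0.01785.
Then 2/(1+√(1−ρ_J²)) = 2/(1+0.01785); ω* = 2/1.01785 = 1.9649.
At ω = 1.9649 every |λ(B_ω)| = ω−1, so ρ_SOR = 0.9649.

ω* = 1.9649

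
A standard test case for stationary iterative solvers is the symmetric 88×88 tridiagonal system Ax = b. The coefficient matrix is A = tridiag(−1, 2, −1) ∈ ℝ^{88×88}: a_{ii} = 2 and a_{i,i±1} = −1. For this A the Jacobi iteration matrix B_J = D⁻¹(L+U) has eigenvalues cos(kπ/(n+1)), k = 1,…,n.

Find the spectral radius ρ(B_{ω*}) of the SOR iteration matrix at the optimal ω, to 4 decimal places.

spectrum of D⁻¹(L+U) = {cos(kπ/89) : 1≤k≤88}; ρ_J = cos(π/89) = 0.9994.
√(1 − cos²(π/89)) = sin(π/89) ≈ 0.03529.
So ω* = 2/1.03529 = 1.9318 (Young).
[ρ_SOR] ω* − 1 = 0.9318.

ρ_SOR = 0.9318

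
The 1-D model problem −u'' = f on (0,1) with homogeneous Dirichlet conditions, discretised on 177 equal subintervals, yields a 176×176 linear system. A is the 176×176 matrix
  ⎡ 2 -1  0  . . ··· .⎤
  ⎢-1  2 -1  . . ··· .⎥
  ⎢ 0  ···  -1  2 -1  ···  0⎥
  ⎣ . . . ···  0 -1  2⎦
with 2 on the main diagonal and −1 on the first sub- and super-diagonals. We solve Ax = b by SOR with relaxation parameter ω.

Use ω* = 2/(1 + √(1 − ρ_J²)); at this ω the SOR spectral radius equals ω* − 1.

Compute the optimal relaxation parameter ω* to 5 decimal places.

n=176: λ(B_J) = 1 − λ(A)/2 = cos(kπ/177); k=1 gives ρ_J = 0.99984.
√(1−ρ_J²) = |sin(π/177)| = 0.017748
Then 2/(1+√(1−ρ_J²)) = 2/(1+0.017748); ω* = 2/1.017748 = 1.96512.
Hence ρ(B_{ω*}) = 1.96512 − 1 = 0.96512.

ω* = 1.96512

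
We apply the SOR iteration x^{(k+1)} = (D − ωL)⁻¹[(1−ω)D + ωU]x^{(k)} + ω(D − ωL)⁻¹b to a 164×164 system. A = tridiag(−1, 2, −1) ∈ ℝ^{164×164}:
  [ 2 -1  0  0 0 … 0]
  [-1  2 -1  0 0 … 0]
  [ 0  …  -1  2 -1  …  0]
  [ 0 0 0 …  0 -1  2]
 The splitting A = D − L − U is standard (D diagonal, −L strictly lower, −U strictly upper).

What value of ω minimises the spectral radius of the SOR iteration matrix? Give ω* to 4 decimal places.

ω* = 1.9626

ρ_J = max_k |cos(kπ/165)| = cos(π/165) = 0.9998
root = sin(π/165) = 0.01904  (since 1−cos² = sin²).
[ω*] 2 ÷ (1 + 0.01904) = 2 ÷ 1.01904 = 1.9626.
Hence ρ(B_{ω*}) = 1.9626 − 1 = 0.9626.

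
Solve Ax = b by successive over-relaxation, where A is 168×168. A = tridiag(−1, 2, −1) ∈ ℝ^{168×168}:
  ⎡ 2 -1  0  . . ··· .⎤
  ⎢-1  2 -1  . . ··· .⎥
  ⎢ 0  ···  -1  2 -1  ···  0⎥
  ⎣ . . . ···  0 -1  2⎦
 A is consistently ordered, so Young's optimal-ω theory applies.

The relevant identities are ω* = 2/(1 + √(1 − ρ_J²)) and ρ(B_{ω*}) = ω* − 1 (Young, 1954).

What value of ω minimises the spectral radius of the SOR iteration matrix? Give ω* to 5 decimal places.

ω* = 1.96350

½·tridiag(1,0,1) at n=168: λ_k = cos(kπ/169); max |λ| at k=1 ⇒ ρ_J = cos(π/169) ≈ 0.99983.
√(1−ρ_J²) = |sin(π/169)| = 0.018588
Young: ω* = 2/(1+√(1−ρ_J²)) = 2/(1+0.018588) = 2/1.018588 = 1.96350.
and ρ(B_{ω*}) = 1.96350 − 1 = 0.96350.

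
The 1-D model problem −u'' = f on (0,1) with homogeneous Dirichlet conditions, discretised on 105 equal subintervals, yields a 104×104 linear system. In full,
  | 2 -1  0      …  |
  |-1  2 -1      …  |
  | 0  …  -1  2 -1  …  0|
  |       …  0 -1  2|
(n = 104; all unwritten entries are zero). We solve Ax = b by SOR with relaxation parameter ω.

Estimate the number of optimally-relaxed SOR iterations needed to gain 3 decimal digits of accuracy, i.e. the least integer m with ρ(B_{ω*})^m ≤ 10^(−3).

n=104: λ(B_J) = 1 − λ(A)/2 = cos(kπ/105); k=1 gives ρ_J = 0.9995524.
√(1−ρ_J²) simplifies to sin(π/105) = 0.0299155.
Young: ω* = 2/(1+√(1−ρ_J²)) = 2/(1+0.0299155) = 2/1.0299155 = 1.9419069.
ρ_SOR = ω* − 1 ≈ 0.9419069.
For 3 digits: m = 3·ln10 / (−ln 0.9419069) = 6.90776/0.0598488 = 115.420; round up → m = 116.

m = 116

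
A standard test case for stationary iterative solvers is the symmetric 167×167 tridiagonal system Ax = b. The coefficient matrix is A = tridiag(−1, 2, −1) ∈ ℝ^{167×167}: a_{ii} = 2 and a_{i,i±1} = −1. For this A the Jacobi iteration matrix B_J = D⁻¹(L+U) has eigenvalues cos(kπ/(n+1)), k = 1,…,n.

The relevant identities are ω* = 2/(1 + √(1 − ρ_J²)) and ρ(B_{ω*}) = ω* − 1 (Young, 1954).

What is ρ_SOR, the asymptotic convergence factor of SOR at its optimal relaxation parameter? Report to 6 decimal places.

ρ_SOR = 0.963289

n=167: λ(B_J) = 1 − λ(A)/2 = cos(kπ/168); k=1 gives ρ_J = 0.999825.
1 − cos²(π/168) = sin²(π/168) ⇒ √(1−ρ_J²) = sin(π/168) = 0.0186989.
ω* = 2 / (1 + 0.0186989) = 2 / 1.0186989 ≈ 1.963289.
[ρ_SOR] ω* − 1 = 0.963289.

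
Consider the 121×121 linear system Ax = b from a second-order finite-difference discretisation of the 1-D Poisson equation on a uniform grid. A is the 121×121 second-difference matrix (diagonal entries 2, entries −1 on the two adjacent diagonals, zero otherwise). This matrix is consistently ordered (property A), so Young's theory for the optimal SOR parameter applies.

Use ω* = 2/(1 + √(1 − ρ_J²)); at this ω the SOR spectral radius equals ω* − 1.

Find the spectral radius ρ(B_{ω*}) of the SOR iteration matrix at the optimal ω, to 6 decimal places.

B_J for the 121×121 system has eigenvalues cos(kπ/122); ρ_J = cos(π/122) = 0.999668.
1 − cos²(π/122) = sin²(π/122) ⇒ √(1−ρ_J²) = sin(π/122) = 0.0257479.
[ω*] 2 ÷ (1 + 0.0257479) = 2 ÷ 1.0257479 = 1.949797.
ρ_SOR = ω* − 1 ≈ 0.949797.

ρ_SOR = 0.949797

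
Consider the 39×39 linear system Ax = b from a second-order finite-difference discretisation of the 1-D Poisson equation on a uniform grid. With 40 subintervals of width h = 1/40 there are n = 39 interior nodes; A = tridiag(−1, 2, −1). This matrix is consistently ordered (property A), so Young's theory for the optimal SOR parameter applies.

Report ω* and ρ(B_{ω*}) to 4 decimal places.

ω* = 1.8545, ρ_SOR = 0.8545

spectrum of D⁻¹(L+U) = {cos(kπ/40) : 1≤k≤39}; ρ_J = cos(π/40) = 0.9969.
1 − cos²(π/40) = sin²(π/40) ⇒ √(1−ρ_J²) = sin(π/40) = 0.07846.
So ω* = 2/1.07846 = 1.8545 (Young).
ρ_SOR = ω* − 1 ≈ 0.8545.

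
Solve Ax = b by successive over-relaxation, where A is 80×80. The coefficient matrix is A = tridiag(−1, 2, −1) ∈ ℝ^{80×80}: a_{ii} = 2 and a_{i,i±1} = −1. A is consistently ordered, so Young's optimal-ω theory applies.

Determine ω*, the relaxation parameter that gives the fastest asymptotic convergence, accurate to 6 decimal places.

ω* = 1.925344

spectrum of D⁻¹(L+U) = {cos(kπ/81) : 1≤k≤80}; ρ_J = cos(π/81) = 0.999248.
√(1−ρ_J²) simplifies to sin(π/81) = 0.0387754.
Then 2/(1+√(1−ρ_J²)) = 2/(1+0.0387754); ω* = 2/1.0387754 = 1.925344.
ρ_SOR = ω* − 1 ≈ 0.925344.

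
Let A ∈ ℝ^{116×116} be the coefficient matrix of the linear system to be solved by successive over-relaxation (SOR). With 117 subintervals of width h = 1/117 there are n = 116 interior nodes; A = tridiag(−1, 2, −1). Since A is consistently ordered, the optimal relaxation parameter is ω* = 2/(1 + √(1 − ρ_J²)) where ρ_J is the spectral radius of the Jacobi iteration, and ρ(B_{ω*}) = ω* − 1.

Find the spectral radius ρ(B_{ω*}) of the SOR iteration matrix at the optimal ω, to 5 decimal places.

With n=116, ρ(Jacobi) = cos(π/117) = 0.99964.
1 − cos²(π/117) = sin²(π/117) ⇒ √(1−ρ_J²) = sin(π/117) = 0.026848.
[ω*] 2 ÷ (1 + 0.026848) = 2 ÷ 1.026848 = 1.94771.
Hence ρ(B_{ω*}) = 1.94771 − 1 = 0.94771.

ρ_SOR = 0.94771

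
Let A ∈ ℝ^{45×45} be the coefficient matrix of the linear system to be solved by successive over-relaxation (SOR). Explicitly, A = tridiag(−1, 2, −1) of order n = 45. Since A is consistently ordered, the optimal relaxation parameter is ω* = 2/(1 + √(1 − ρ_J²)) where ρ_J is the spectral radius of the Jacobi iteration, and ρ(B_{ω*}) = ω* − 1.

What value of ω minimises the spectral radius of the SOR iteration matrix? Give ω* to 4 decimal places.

ω* = 1.8722

ρ_J = max_k |cos(kπ/46)| = cos(π/46) = 0.9977
√(1−ρ_J²) simplifies to sin(π/46) = 0.06824.
ω* = 2 / (1 + 0.06824) = 2 / 1.06824 ≈ 1.8722.
ρ_SOR = ω* − 1 ≈ 0.8722.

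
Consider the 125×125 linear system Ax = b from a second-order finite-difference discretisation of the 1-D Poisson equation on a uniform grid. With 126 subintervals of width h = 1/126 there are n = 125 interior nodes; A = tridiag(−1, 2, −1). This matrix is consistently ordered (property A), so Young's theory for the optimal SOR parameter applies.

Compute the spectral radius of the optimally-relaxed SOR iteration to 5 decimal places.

[ρ_J] n=125: ρ(B_J) = cos(π/(n+1)) = cos(π/126) = 0.99969.
1 − cos²(π/126) = sin²(π/126) ⇒ √(1−ρ_J²) = sin(π/126) = 0.024931.
ω* = 2 / (1 + 0.024931) = 2 / 1.024931 ≈ 1.95135.
[ρ_SOR] ω* − 1 = 0.95135.

ρ_SOR = 0.95135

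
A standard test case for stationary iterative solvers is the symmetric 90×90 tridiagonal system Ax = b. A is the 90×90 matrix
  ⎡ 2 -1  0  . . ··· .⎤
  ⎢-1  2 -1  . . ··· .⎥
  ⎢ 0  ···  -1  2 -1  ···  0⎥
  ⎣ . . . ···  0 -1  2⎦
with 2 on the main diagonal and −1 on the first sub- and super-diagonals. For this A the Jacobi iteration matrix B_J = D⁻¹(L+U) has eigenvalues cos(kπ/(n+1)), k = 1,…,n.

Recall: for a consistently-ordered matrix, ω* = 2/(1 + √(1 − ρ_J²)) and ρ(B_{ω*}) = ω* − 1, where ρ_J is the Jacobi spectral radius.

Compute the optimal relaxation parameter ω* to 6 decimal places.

ω* = 1.933271

ρ_J = max_k |cos(kπ/91)| = cos(π/91) = 0.999404
1 − cos²(π/91) = sin²(π/91) ⇒ √(1−ρ_J²) = sin(π/91) = 0.0345161.
ω* = 2 / (1 + 0.0345161) = 2 / 1.0345161 ≈ 1.933271.
ρ_SOR = ω* − 1 ≈ 0.933271.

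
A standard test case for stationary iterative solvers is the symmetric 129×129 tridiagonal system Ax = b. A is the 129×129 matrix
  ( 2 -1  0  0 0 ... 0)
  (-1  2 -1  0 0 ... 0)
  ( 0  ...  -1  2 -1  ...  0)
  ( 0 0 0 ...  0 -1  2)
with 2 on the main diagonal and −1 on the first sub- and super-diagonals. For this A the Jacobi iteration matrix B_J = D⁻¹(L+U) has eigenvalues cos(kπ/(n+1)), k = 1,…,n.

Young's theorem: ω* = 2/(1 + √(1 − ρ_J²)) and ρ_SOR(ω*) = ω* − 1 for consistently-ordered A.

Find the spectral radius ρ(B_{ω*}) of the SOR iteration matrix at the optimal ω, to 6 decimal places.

n=129: λ(B_J) = 1 − λ(A)/2 = cos(kπ/130); k=1 gives ρ_J = 0.999708.
√(1 − cos²(π/130)) = sin(π/130) ≈ 0.0241637.
ω* = 2/(1 + 0.0241637) = 2/1.0241637 = 1.952813.
[ρ_SOR] ω* − 1 = 0.952813.

ρ_SOR = 0.952813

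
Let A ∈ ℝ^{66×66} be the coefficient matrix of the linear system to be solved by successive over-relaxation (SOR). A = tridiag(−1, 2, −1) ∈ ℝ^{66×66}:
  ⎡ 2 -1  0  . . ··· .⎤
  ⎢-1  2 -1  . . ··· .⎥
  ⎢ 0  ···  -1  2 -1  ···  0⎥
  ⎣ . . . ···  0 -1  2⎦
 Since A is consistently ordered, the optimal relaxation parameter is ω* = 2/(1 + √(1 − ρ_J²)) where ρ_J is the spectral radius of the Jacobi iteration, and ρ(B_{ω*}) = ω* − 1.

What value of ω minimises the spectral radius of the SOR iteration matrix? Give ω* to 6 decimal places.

n=66: λ(B_J) = 1 − λ(A)/2 = cos(kπ/67); k=1 gives ρ_J = 0.998901.
√(1−ρ_J²) simplifies to sin(π/67) = 0.0468723.
So ω* = 2/1.0468723 = 1.910453 (Young).
[ρ_SOR] ω* − 1 = 0.910453.

ω* = 1.910453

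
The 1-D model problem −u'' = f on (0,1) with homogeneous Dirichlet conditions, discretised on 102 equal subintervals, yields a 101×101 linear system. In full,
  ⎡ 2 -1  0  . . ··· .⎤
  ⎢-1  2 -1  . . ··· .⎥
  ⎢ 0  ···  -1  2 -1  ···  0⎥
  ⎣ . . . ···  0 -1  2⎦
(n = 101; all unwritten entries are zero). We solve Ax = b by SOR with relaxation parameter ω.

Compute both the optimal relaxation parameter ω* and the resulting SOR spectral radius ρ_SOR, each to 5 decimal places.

With n=101, ρ(Jacobi) = cos(π/102) = 0.99953.
root = sin(π/102) = 0.030795  (since 1−cos² = sin²).
So ω* = 2/1.030795 = 1.94025 (Young).
Hence ρ(B_{ω*}) = 1.94025 − 1 = 0.94025.

ω* = 1.94025, ρ_SOR = 0.94025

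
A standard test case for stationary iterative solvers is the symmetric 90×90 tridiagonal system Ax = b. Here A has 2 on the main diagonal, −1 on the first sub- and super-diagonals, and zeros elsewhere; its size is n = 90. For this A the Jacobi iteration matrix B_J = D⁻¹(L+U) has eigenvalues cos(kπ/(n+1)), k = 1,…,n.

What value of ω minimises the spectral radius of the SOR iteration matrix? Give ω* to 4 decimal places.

½·tridiag(1,0,1) at n=90: λ_k = cos(kπ/91); max |λ| at k=1 ⇒ ρ_J = cos(π/91) ≈ 0.9994.
root = sin(π/91) = 0.03452  (since 1−cos² = sin²).
ω* = 2 / (1 + 0.03452) = 2 / 1.03452 ≈ 1.9333.
and ρ(B_{ω*}) = 1.9333 − 1 = 0.9333.

ω* = 1.9333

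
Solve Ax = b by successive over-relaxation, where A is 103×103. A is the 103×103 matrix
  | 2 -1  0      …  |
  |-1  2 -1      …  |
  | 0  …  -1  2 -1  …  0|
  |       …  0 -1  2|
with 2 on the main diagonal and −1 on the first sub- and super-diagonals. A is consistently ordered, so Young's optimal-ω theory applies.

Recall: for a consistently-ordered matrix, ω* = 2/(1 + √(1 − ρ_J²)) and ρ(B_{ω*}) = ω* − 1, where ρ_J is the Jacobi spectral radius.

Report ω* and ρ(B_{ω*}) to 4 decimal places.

[ρ_J] n=103: ρ(B_J) = cos(π/(n+1)) = cos(π/104) = 0.9995.
1 − cos²(π/104) = sin²(π/104) ⇒ √(1−ρ_J²) = sin(π/104) = 0.03020.
ω* = 2/(1+0.03020) = 1.9414
ρ_SOR = ω* − 1 = 1.9414 − 1 = 0.9414.

ω* = 1.9414, ρ_SOR = 0.9414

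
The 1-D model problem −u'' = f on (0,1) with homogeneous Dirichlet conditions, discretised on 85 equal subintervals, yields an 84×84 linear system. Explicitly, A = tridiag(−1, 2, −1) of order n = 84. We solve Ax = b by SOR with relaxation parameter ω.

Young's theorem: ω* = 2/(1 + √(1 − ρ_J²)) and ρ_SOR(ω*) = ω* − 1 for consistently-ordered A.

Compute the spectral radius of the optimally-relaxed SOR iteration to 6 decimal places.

ρ_SOR = 0.928731

B_J for the 84×84 system has eigenvalues cos(kπ/85); ρ_J = cos(π/85) = 0.999317.
1 − cos²(π/85) = sin²(π/85) ⇒ √(1−ρ_J²) = sin(π/85) = 0.0369515.
ω* = 2 / (1 + 0.0369515) = 2 / 1.0369515 ≈ 1.928731.
At ω = 1.928731 every |λ(B_ω)| = ω−1, so ρ_SOR = 0.928731.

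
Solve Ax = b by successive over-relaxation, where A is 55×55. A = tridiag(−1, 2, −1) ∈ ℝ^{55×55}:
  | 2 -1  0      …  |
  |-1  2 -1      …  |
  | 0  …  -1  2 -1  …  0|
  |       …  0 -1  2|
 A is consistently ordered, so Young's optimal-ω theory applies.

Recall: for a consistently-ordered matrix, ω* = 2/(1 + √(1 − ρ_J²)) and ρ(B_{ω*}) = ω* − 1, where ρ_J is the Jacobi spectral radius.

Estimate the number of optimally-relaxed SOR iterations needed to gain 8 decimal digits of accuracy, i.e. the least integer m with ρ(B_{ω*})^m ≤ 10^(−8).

n=55: λ(B_J) = 1 − λ(A)/2 = cos(kπ/56); k=1 gives ρ_J = 0.9984268.
root = sin(π/56) = 0.0560704  (since 1−cos² = sin²).
So ω* = 2/1.0560704 = 1.8938131 (Young).
ρ_SOR = ω* − 1 ≈ 0.8938131.
8·ln10 = 18.4207; −ln(0.8938131) = 0.112259; m = ⌈18.4207/0.112259⌉ = ⌈164.091⌉ = 165.

m = 165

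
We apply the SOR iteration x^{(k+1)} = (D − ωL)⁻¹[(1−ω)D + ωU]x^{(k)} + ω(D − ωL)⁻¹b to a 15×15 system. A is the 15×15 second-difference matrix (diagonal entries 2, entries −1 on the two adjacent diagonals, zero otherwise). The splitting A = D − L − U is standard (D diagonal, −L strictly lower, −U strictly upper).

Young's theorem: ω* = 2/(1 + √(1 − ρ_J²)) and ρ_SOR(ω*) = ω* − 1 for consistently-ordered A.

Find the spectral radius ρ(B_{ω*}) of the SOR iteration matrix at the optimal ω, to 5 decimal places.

ρ_SOR = 0.67351

spectrum of D⁻¹(L+U) = {cos(kπ/16) : 1≤k≤15}; ρ_J = cos(π/16) = 0.98079.
√(1 − cos²(π/16)) = sin(π/16) ≈ 0.195090.
[ω*] 2 ÷ (1 + 0.195090) = 2 ÷ 1.195090 = 1.67351.
and ρ(B_{ω*}) = 1.67351 − 1 = 0.67351.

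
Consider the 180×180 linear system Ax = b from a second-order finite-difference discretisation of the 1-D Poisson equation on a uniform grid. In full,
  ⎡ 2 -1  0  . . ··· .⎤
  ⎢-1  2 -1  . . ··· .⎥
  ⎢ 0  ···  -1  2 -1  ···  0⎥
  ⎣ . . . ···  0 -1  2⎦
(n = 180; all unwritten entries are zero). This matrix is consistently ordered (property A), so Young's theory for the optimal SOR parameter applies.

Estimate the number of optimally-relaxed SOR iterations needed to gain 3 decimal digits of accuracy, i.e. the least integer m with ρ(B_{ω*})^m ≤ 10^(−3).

m = 199

ρ_J = max_k |cos(kπ/181)| = cos(π/181) = 0.9998494
√(1−ρ_J²) simplifies to sin(π/181) = 0.0173560.
ω* = 2/(1+0.0173560) = 1.9658802
ρ(B_{ω*}) = ω*−1 = 0.9658802
ρ_SOR^m ≤ 10^(−3) ⇔ m ≥ 3·ln10/(−ln 0.9658802) = 6.90776/0.0347155 = 198.982; m = ⌈198.982⌉ = 199.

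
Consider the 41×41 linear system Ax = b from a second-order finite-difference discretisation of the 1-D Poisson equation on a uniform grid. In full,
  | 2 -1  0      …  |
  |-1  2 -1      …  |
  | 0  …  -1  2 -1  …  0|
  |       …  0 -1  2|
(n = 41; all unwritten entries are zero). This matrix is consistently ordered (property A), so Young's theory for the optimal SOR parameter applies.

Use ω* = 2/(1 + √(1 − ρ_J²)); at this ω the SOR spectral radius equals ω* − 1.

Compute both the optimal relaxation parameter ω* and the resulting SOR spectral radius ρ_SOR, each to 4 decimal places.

ω* = 1.8609, ρ_SOR = 0.8609

ρ_J = max_k |cos(kπ/42)| = cos(π/42) = 0.9972
1 − cos²(π/42) = sin²(π/42) ⇒ √(1−ρ_J²) = sin(π/42) = 0.07473.
ω* = 2/(1 + 0.07473) = 2/1.07473 = 1.8609.
[ρ_SOR] ω* − 1 = 0.8609.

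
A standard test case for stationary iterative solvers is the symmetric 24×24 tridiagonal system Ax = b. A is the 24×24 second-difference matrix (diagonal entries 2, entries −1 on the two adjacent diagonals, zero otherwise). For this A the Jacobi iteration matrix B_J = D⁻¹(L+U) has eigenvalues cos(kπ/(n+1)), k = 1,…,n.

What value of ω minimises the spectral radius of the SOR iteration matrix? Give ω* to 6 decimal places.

ω* = 1.777251

[ρ_J] n=24: ρ(B_J) = cos(π/(n+1)) = cos(π/25) = 0.992115.
root = sin(π/25) = 0.1253332  (since 1−cos² = sin²).
Young: ω* = 2/(1+√(1−ρ_J²)) = 2/(1+0.1253332) = 2/1.1253332 = 1.777251.
At ω = 1.777251 every |λ(B_ω)| = ω−1, so ρ_SOR = 0.777251.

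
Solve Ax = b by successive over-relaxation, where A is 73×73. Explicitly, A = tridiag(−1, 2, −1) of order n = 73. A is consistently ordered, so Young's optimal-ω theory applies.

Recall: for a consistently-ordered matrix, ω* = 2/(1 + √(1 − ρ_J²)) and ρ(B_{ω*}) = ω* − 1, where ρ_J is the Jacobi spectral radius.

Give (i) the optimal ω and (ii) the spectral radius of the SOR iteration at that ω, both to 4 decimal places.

ω* = 1.9186, ρ_SOR = 0.9186

n=73: λ(B_J) = 1 − λ(A)/2 = cos(kπ/74); k=1 gives ρ_J = 0.9991.
1 − cos²(π/74) = sin²(π/74) ⇒ √(1−ρ_J²) = sin(π/74) = 0.04244.
ω* = 2 / (1 + 0.04244) = 2 / 1.04244 ≈ 1.9186.
ρ(B_{ω*}) = ω*−1 = 0.9186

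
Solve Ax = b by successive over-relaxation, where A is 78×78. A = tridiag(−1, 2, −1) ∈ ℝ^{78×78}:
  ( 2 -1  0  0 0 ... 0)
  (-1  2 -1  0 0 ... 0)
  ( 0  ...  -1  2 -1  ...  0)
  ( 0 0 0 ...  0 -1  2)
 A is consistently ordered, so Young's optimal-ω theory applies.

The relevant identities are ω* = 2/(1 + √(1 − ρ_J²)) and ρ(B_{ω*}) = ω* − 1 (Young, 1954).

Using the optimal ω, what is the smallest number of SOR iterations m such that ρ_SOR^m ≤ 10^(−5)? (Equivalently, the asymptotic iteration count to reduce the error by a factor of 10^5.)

[ρ_J] n=78: ρ(B_J) = cos(π/(n+1)) = cos(π/79) = 0.9992094.
√(1−ρ_J²) = |sin(π/79)| = 0.0397565
ω* = 2/(1 + 0.0397565) = 2/1.0397565 = 1.9235273.
ρ_SOR = ω* − 1 ≈ 0.9235273.
Need (0.9235273)^m ≤ 10^(−5): m ≥ 5·ln10/|ln 0.9235273| = 11.5129/0.0795549 = 144.716 ⇒ m = 145.

m = 145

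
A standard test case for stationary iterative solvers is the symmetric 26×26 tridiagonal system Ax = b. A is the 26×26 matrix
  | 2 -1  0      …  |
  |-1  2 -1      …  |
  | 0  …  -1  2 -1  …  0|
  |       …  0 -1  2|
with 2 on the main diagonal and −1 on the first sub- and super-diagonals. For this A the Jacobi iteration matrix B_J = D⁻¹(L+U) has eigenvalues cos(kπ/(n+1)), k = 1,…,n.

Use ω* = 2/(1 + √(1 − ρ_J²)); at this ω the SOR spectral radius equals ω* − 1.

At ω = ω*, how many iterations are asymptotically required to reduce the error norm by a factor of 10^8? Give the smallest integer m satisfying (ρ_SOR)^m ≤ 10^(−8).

With n=26, ρ(Jacobi) = cos(π/27) = 0.9932384.
√(1 − cos²(π/27)) = sin(π/27) ≈ 0.1160929.
Young: ω* = 2/(1+√(1−ρ_J²)) = 2/(1+0.1160929) = 2/1.1160929 = 1.7919655.
[ρ_SOR] ω* − 1 = 0.7919655.
For 8 digits: m = 8·ln10 / (−ln 0.7919655) = 18.4207/0.233237 = 78.978; round up → m = 79.

m = 79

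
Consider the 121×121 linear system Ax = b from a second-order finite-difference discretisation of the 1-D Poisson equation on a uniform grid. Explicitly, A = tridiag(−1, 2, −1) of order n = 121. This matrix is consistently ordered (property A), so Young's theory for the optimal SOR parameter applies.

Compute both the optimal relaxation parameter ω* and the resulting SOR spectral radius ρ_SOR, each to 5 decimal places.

With n=121, ρ(Jacobi) = cos(π/122) = 0.99967.
√(1−ρ_J²) simplifies to sin(π/122) = 0.025748.
ω* = 2/(1 + 0.025748) = 2/1.025748 = 1.94980.
ρ(B_{ω*}) = ω*−1 = 0.94980

ω* = 1.94980, ρ_SOR = 0.94980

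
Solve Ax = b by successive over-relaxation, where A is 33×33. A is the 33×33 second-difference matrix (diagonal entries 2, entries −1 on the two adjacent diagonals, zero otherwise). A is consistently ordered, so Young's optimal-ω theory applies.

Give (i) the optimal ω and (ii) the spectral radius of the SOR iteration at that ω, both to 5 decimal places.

½·tridiag(1,0,1) at n=33: λ_k = cos(kπ/34); max |λ| at k=1 ⇒ ρ_J = cos(π/34) ≈ 0.99573.
√(1−ρ_J²) = |sin(π/34)| = 0.092268
ω* = 2/(1 + 0.092268) = 2/1.092268 = 1.83105.
[ρ_SOR] ω* − 1 = 0.83105.

ω* = 1.83105, ρ_SOR = 0.83105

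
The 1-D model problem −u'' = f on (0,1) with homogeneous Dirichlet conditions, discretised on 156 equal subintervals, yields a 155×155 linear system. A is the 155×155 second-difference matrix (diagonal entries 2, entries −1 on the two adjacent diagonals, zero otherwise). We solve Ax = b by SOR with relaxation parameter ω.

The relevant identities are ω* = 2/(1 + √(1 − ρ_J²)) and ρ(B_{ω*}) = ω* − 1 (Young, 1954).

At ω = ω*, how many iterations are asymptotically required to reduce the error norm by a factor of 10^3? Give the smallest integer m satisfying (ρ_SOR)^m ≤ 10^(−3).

B_J for the 155×155 system has eigenvalues cos(kπ/156); ρ_J = cos(π/156) = 0.9997972.
√(1−ρ_J²) simplifies to sin(π/156) = 0.0201371.
[ω*] 2 ÷ (1 + 0.0201371) = 2 ÷ 1.0201371 = 1.9605208.
[ρ_SOR] ω* − 1 = 0.9605208.
ρ_SOR^m ≤ 10^(−3) ⇔ m ≥ 3·ln10/(−ln 0.9605208) = 6.90776/0.0402796 = 171.495; m = ⌈171.495⌉ = 172.

m = 172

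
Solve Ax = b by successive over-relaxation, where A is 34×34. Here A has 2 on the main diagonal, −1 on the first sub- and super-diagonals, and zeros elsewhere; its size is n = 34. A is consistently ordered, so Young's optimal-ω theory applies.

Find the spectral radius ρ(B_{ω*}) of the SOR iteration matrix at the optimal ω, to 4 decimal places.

ρ_SOR = 0.8355

spectrum of D⁻¹(L+U) = {cos(kπ/35) : 1≤k≤34}; ρ_J = cos(π/35) = 0.9960.
root = sin(π/35) = 0.08964  (since 1−cos² = sin²).
ω* = 2/(1+0.08964) = 1.8355
ρ(B_{ω*}) = ω*−1 = 0.8355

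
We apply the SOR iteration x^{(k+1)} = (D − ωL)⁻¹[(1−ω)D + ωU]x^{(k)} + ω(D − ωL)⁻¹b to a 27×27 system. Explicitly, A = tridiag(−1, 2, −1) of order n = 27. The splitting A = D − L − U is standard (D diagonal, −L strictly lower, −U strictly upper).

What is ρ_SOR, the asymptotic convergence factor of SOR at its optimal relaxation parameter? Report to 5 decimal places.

spectrum of D⁻¹(L+U) = {cos(kπ/28) : 1≤k≤27}; ρ_J = cos(π/28) = 0.99371.
root = sin(π/28) = 0.111964  (since 1−cos² = sin²).
ω* = 2 / (1 + 0.111964) = 2 / 1.111964 ≈ 1.79862.
Hence ρ(B_{ω*}) = 1.79862 − 1 = 0.79862.

ρ_SOR = 0.79862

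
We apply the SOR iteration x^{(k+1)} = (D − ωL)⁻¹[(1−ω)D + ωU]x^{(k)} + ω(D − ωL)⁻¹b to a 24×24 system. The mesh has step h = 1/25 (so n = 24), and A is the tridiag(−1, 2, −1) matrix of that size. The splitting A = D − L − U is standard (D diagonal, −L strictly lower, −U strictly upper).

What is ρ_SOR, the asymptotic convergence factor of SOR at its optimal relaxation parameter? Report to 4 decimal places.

ρ_SOR = 0.7773

ρ_J = max_k |cos(kπ/25)| = cos(π/25) = 0.9921
√(1−ρ_J²) = |sin(π/25)| = 0.12533
ω* = 2 / (1 + 0.12533) = 2 / 1.12533 ≈ 1.7773.
Hence ρ(B_{ω*}) = 1.7773 − 1 = 0.7773.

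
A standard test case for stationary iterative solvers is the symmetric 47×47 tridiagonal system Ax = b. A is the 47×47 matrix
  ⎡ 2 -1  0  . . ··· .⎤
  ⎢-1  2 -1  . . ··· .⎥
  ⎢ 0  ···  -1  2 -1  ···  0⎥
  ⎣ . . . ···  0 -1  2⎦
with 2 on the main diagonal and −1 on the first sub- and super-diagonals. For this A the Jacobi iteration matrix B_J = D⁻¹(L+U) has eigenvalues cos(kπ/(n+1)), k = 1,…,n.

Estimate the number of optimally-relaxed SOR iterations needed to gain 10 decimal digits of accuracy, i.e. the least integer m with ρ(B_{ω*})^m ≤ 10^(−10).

spectrum of D⁻¹(L+U) = {cos(kπ/48) : 1≤k≤47}; ρ_J = cos(π/48) = 0.9978589.
1 − cos²(π/48) = sin²(π/48) ⇒ √(1−ρ_J²) = sin(π/48) = 0.0654031.
[ω*] 2 ÷ (1 + 0.0654031) = 2 ÷ 1.0654031 = 1.8772237.
ρ(B_{ω*}) = ω*−1 = 0.8772237
10·ln10 = 23.0259; −ln(0.8772237) = 0.130993; m = ⌈23.0259/0.130993⌉ = ⌈175.780⌉ = 176.

m = 176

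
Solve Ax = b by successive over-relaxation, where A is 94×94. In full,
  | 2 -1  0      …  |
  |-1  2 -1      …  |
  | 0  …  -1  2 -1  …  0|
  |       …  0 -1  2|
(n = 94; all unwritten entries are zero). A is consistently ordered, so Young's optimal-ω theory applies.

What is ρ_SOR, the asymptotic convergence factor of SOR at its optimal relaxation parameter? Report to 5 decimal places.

ρ_SOR = 0.93599

ρ_J = max_k |cos(kπ/95)| = cos(π/95) = 0.99945
√(1−ρ_J²) simplifies to sin(π/95) = 0.033063.
ω* = 2 / (1 + 0.033063) = 2 / 1.033063 ≈ 1.93599.
ρ_SOR = ω* − 1 = 1.93599 − 1 = 0.93599.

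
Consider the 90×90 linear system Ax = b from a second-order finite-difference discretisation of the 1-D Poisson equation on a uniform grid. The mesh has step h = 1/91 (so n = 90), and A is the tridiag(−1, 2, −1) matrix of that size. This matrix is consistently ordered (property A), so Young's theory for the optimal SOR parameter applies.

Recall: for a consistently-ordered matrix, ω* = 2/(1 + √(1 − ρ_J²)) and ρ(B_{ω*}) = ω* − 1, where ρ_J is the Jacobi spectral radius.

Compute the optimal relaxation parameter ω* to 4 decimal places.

ω* = 1.9333

B_J for the 90×90 system has eigenvalues cos(kπ/91); ρ_J = cos(π/91) = 0.9994.
√(1 − cos²(π/91)) = sin(π/91) ≈ 0.03452.
ω* = 2 / (1 + 0.03452) = 2 / 1.03452 ≈ 1.9333.
Hence ρ(B_{ω*}) = 1.9333 − 1 = 0.9333.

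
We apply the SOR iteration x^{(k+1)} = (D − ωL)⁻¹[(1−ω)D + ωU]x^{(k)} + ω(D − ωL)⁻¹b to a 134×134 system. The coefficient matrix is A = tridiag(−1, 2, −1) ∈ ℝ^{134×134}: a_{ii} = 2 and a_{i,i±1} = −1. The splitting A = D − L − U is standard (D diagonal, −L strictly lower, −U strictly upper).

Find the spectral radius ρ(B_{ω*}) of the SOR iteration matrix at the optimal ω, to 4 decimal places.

ρ_SOR = 0.9545

B_J for the 134×134 system has eigenvalues cos(kπ/135); ρ_J = cos(π/135) = 0.9997.
√(1−ρ_J²) = |sin(π/135)| = 0.02327
Young: ω* = 2/(1+√(1−ρ_J²)) = 2/(1+0.02327) = 2/1.02327 = 1.9545.
and ρ(B_{ω*}) = 1.9545 − 1 = 0.9545.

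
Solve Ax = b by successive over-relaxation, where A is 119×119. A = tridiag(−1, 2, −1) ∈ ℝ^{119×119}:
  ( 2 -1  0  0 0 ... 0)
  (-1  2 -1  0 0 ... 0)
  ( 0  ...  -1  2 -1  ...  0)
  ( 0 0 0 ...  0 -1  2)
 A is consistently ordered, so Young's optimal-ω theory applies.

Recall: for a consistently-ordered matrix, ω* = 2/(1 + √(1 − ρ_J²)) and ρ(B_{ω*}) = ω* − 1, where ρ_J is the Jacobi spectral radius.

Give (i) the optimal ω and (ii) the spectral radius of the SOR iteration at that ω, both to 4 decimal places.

ω* = 1.9490, ρ_SOR = 0.9490

With n=119, ρ(Jacobi) = cos(π/120) = 0.9997.
root = sin(π/120) = 0.02618  (since 1−cos² = sin²).
ω* = 2/(1 + 0.02618) = 2/1.02618 = 1.9490.
ρ(B_{ω*}) = ω*−1 = 0.9490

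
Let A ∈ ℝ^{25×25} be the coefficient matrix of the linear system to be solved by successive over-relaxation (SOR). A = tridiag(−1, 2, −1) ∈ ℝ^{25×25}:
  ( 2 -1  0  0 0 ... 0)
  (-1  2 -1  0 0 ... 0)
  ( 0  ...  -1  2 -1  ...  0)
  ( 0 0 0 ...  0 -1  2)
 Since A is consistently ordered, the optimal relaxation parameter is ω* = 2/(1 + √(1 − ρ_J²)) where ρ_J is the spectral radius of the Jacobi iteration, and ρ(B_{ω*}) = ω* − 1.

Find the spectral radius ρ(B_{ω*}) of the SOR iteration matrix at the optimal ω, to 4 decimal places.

½·tridiag(1,0,1) at n=25: λ_k = cos(kπ/26); max |λ| at k=1 ⇒ ρ_J = cos(π/26) ≈ 0.9927.
√(1−ρ_J²) = |sin(π/26)| = 0.12054
Then 2/(1+√(1−ρ_J²)) = 2/(1+0.12054); ω* = 2/1.12054 = 1.7849.
ρ_SOR = ω* − 1 ≈ 0.7849.

ρ_SOR = 0.7849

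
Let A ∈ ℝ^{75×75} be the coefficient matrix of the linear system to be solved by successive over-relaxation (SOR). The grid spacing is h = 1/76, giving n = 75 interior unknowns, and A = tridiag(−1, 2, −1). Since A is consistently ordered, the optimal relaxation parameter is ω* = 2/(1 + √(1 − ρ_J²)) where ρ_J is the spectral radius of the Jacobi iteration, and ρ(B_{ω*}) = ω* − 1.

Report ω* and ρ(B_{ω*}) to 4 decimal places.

ω* = 1.9206, ρ_SOR = 0.9206

With n=75, ρ(Jacobi) = cos(π/76) = 0.9991.
√(1 − cos²(π/76)) = sin(π/76) ≈ 0.04132.
ω* = 2 / (1 + 0.04132) = 2 / 1.04132 ≈ 1.9206.
At ω = 1.9206 every |λ(B_ω)| = ω−1, so ρ_SOR = 0.9206.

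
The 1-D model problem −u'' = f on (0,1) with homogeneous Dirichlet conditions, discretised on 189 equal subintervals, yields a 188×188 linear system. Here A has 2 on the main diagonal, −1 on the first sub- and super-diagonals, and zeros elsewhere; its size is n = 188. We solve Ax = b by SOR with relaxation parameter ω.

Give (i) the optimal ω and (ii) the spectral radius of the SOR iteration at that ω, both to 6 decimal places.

ω* = 1.967301, ρ_SOR = 0.967301

B_J for the 188×188 system has eigenvalues cos(kπ/189); ρ_J = cos(π/189) = 0.999862.
√(1−ρ_J²) = |sin(π/189)| = 0.0166214
ω* = 2/(1+0.0166214) = 1.967301
ρ(B_{ω*}) = ω*−1 = 0.967301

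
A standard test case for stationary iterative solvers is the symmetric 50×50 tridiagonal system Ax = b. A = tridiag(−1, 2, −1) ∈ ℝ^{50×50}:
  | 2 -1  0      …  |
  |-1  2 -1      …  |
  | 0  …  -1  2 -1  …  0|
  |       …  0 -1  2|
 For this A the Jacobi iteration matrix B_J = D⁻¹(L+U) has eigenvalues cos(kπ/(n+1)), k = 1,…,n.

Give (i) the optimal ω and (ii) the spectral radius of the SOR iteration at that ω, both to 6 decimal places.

ω* = 1.884018, ρ_SOR = 0.884018

spectrum of D⁻¹(L+U) = {cos(kπ/51) : 1≤k≤50}; ρ_J = cos(π/51) = 0.998103.
√(1−ρ_J²) = |sin(π/51)| = 0.0615609
ω* = 2/(1 + 0.0615609) = 2/1.0615609 = 1.884018.
[ρ_SOR] ω* − 1 = 0.884018.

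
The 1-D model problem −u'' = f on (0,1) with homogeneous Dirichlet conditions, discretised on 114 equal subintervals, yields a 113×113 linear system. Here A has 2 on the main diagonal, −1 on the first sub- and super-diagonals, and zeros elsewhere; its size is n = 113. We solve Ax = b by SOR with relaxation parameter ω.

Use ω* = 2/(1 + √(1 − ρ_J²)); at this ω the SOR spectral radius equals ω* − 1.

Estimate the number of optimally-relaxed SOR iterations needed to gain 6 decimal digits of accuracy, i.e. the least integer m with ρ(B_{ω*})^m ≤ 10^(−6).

m = 251

½·tridiag(1,0,1) at n=113: λ_k = cos(kπ/114); max |λ| at k=1 ⇒ ρ_J = cos(π/114) ≈ 0.9996203.
root = sin(π/114) = 0.0275543  (since 1−cos² = sin²).
[ω*] 2 ÷ (1 + 0.0275543) = 2 ÷ 1.0275543 = 1.9463692.
Hence ρ(B_{ω*}) = 1.9463692 − 1 = 0.9463692.
ρ_SOR^m ≤ 10^(−6) ⇔ m ≥ 6·ln10/(−ln 0.9463692) = 13.8155/0.0551225 = 250.633; m = ⌈250.633⌉ = 251.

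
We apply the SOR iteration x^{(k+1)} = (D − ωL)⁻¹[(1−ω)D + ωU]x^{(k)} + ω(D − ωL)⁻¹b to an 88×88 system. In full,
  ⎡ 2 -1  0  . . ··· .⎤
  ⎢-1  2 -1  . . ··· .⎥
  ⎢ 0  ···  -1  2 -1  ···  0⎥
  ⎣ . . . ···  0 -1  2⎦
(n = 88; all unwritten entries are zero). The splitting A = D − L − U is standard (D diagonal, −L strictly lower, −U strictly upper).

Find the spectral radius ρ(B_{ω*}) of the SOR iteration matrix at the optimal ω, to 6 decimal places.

ρ_SOR = 0.931823

n=88: λ(B_J) = 1 − λ(A)/2 = cos(kπ/89); k=1 gives ρ_J = 0.999377.
√(1−ρ_J²) simplifies to sin(π/89) = 0.0352915.
[ω*] 2 ÷ (1 + 0.0352915) = 2 ÷ 1.0352915 = 1.931823.
and ρ(B_{ω*}) = 1.931823 − 1 = 0.931823.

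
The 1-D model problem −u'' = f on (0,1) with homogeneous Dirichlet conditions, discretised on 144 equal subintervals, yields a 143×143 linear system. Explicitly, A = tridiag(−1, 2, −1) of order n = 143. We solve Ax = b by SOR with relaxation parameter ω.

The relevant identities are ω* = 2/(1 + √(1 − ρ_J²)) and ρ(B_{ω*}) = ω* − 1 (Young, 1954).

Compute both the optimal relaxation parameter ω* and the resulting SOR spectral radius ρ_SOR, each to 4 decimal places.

½·tridiag(1,0,1) at n=143: λ_k = cos(kπ/144); max |λ| at k=1 ⇒ ρ_J = cos(π/144) ≈ 0.9998.
1 − cos²(π/144) = sin²(π/144) ⇒ √(1−ρ_J²) = sin(π/144) = 0.02181.
[ω*] 2 ÷ (1 + 0.02181) = 2 ÷ 1.02181 = 1.9573.
ρ(B_{ω*}) = ω*−1 = 0.9573

ω* = 1.9573, ρ_SOR = 0.9573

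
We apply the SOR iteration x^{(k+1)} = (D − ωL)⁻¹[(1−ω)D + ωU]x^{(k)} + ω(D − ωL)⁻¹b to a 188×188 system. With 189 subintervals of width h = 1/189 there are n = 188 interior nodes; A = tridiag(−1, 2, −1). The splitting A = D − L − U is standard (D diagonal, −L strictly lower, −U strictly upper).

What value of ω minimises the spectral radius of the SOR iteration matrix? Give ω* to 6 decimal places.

ω* = 1.967301

B_J for the 188×188 system has eigenvalues cos(kπ/189); ρ_J = cos(π/189) = 0.999862.
√(1−ρ_J²) = |sin(π/189)| = 0.0166214
Then 2/(1+√(1−ρ_J²)) = 2/(1+0.0166214); ω* = 2/1.0166214 = 1.967301.
and ρ(B_{ω*}) = 1.967301 − 1 = 0.967301.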